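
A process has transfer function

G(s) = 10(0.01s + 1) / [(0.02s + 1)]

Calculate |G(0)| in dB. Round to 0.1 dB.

G(0) = 10 · 1 / 1 = 10
20 log₁₀(10) ≈ 20.00 dB

20.0 dB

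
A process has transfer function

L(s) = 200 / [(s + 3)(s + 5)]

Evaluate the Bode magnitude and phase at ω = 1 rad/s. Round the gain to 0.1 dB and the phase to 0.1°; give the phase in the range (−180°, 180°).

At s = jω = j1:
pole (s+3): 3 + j1 → |·| = √(3²+1²) = √10 ≈ 3.1623, ∠ = arctan(1/3) ≈ 18.43°
pole (s+5): 5 + j1 → |·| = √(5²+1²) = √26 ≈ 5.099, ∠ = arctan(1/5) ≈ 11.31°
|L| = 200 / 16.125 ≈ 12.403
Gain = 20 log₁₀(12.403) ≈ 21.87 dB
∠L = 0.00° − 29.74° = -29.74°

21.9 dB, -29.7°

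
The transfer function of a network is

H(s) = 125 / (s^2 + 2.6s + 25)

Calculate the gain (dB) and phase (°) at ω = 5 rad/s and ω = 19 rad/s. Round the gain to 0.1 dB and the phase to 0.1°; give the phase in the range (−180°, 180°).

ω = 5: 19.7 dB, -90.0°; ω = 19: -8.7 dB, -171.6°

At s = jω = j5:
quadratic: (j5)² + 2.6·j5 + 25 = 0 + j13 → |·| ≈ 13, ∠ ≈ 90.00°
|H| = 125 / 13 ≈ 9.6154
Gain = 20 log₁₀(9.6154) ≈ 19.66 dB
∠H = 0.00° − 90.00° = -90.00°

At s = jω = j19:
quadratic: (j19)² + 2.6·j19 + 25 = -336 + j49.4 → |·| ≈ 339.61, ∠ ≈ 171.64°
|H| = 125 / 339.61 ≈ 0.36807
Gain = 20 log₁₀(0.36807) ≈ -8.68 dB
∠H = 0.00° − 171.64° = -171.64°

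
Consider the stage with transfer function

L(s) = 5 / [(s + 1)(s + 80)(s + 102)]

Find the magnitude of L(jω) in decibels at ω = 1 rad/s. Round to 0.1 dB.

At s = jω = j1:
pole (s+1): 1 + j1 → |·| = √(1²+1²) = √2 ≈ 1.4142, ∠ = arctan(1/1) ≈ 45.00°
pole (s+80): 80 + j1 → |·| = √(80²+1²) = √6401 ≈ 80.006, ∠ = arctan(1/80) ≈ 0.72°
pole (s+102): 102 + j1 → |·| = √(102²+1²) = √10405 ≈ 102, ∠ = arctan(1/102) ≈ 0.56°
|L| = 5 / 11541 ≈ 0.00043324
Gain = 20 log₁₀(0.00043324) ≈ -67.27 dB

-67.3 dB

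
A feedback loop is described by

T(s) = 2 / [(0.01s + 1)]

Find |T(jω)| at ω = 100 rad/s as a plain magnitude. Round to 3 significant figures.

At ω = 100 rad/s:
pole (1 + j100·0.01) = 1 + j1 → |·| ≈ 1.4142, ∠ ≈ 45.00°
|T| = 2 · 1 / (1.4142) ≈ 1.4142

1.41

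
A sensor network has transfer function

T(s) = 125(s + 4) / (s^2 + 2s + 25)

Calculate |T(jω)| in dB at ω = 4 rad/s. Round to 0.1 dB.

35.4 dB

At s = jω = j4:
zero (s+4): 4 + j4 → |·| = √(4²+4²) = √32 ≈ 5.6569, ∠ = arctan(4/4) ≈ 45.00°
quadratic: (j4)² + 2·j4 + 25 = 9 + j8 → |·| ≈ 12.042, ∠ ≈ 41.63°
|T| = 125 · 5.6569 / 12.042 ≈ 58.721
Gain = 20 log₁₀(58.721) ≈ 35.38 dB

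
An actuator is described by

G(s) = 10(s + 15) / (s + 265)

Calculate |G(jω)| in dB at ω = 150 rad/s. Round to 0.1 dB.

13.9 dB

At s = jω = j150:
zero (s+15): 15 + j150 → |·| = √(15²+150²) = √22725 ≈ 150.75, ∠ = arctan(150/15) ≈ 84.29°
pole (s+265): 265 + j150 → |·| = √(265²+150²) = √92725 ≈ 304.51, ∠ = arctan(150/265) ≈ 29.51°
|G| = 10 · 150.75 / 304.51 ≈ 4.9506
Gain = 20 log₁₀(4.9506) ≈ 13.89 dB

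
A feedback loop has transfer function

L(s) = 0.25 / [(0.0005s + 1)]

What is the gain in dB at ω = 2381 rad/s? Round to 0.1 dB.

At ω = 2381 rad/s:
pole (1 + j2381·0.0005) = 1 + j1.1905 → |·| ≈ 1.5548, ∠ ≈ 49.97°
|L| = 0.25 · 1 / (1.5548) ≈ 0.16079
Gain = 20 log₁₀(0.16079) ≈ -15.87 dB

-15.9 dB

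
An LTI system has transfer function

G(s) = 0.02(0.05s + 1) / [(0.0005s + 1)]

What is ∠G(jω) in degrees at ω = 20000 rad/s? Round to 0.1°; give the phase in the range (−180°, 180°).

At ω = 20000 rad/s:
zero (1 + j20000·0.05) = 1 + j1000 → |·| ≈ 1000, ∠ ≈ 89.94°
pole (1 + j20000·0.0005) = 1 + j10 → |·| ≈ 10.05, ∠ ≈ 84.29°
∠G = (89.94°) − (84.29°) = 5.65°

5.7°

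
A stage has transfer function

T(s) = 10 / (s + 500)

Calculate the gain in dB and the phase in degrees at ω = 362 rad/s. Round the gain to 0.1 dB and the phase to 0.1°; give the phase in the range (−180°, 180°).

Substitute s = j362:
Numerator: 10 = 10 + j0
Denominator: (j362) + 500 = 500 + j362
|N| = √(10² + 0²) ≈ 10, ∠N ≈ 0.00°
|D| = √(500² + 362²) ≈ 617.29, ∠D ≈ 35.90°
|T| = 10 / 617.29 ≈ 0.0162
Gain = 20 log₁₀(0.0162) ≈ -35.81 dB
∠T = 0.00° − 35.90° = -35.90°

-35.8 dB, -35.9°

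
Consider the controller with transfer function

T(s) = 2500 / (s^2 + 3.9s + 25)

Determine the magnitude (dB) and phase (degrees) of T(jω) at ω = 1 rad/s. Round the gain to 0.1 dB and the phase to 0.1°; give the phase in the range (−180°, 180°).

40.2 dB, -9.2°

At s = jω = j1:
quadratic: (j1)² + 3.9·j1 + 25 = 24 + j3.9 → |·| ≈ 24.315, ∠ ≈ 9.23°
|T| = 2500 / 24.315 ≈ 102.82
Gain = 20 log₁₀(102.82) ≈ 40.24 dB
∠T = 0.00° − 9.23° = -9.23°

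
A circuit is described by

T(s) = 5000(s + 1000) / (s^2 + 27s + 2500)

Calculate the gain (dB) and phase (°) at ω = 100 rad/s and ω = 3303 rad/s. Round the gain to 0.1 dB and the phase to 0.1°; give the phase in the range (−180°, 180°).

ω = 100: 56.0 dB, -154.5°; ω = 3303: 4.0 dB, -106.4°

At s = jω = j100:
zero (s+1000): 1000 + j100 → |·| = √(1000²+100²) = √1010000 ≈ 1005, ∠ = arctan(100/1000) ≈ 5.71°
quadratic: (j100)² + 27·j100 + 2500 = -7500 + j2700 → |·| ≈ 7971.2, ∠ ≈ 160.20°
|T| = 5000 · 1005 / 7971.2 ≈ 630.39
Gain = 20 log₁₀(630.39) ≈ 55.99 dB
∠T = 5.71° − 160.20° = -154.49°

At s = jω = j3303:
zero (s+1000): 1000 + j3303 → |·| = √(1000²+3303²) = √11909809 ≈ 3451.1, ∠ = arctan(3303/1000) ≈ 73.16°
quadratic: (j3303)² + 27·j3303 + 2500 = -10907309 + j89181 → |·| ≈ 1.0908e+07, ∠ ≈ 179.53°
|T| = 5000 · 3451.1 / 1.0908e+07 ≈ 1.5819
Gain = 20 log₁₀(1.5819) ≈ 3.98 dB
∠T = 73.16° − 179.53° = -106.37°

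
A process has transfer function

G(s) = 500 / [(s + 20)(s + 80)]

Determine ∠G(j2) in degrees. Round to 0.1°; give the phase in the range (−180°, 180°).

-7.1°

At s = jω = j2:
pole (s+20): 20 + j2 → |·| = √(20²+2²) = √404 ≈ 20.1, ∠ = arctan(2/20) ≈ 5.71°
pole (s+80): 80 + j2 → |·| = √(80²+2²) = √6404 ≈ 80.025, ∠ = arctan(2/80) ≈ 1.43°
∠G = 0.00° − 7.14° = -7.14°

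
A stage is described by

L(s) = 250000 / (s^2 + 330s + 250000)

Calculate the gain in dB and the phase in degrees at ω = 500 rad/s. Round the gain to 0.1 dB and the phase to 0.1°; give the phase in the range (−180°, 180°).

3.6 dB, -90.0°

At s = jω = j500:
quadratic: (j500)² + 330·j500 + 250000 = 0 + j165000 → |·| ≈ 1.65e+05, ∠ ≈ 90.00°
|L| = 250000 / 1.65e+05 ≈ 1.5152
Gain = 20 log₁₀(1.5152) ≈ 3.61 dB
∠L = 0.00° − 90.00° = -90.00°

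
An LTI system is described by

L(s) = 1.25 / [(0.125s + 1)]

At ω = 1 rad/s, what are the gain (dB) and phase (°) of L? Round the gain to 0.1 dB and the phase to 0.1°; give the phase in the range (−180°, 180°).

1.9 dB, -7.1°

At ω = 1 rad/s:
pole (1 + j1·0.125) = 1 + j0.125 → |·| ≈ 1.0078, ∠ ≈ 7.13°
|L| = 1.25 · 1 / (1.0078) ≈ 1.2403
Gain = 20 log₁₀(1.2403) ≈ 1.87 dB
∠L = (0°) − (7.13°) = -7.13°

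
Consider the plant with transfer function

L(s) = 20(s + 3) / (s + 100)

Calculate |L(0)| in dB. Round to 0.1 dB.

L(0) = 20·3 / (100) = 0.6
20 log₁₀(0.6) ≈ -4.44 dB

-4.4 dB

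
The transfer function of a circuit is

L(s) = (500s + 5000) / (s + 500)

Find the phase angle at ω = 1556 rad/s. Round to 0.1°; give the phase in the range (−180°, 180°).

17.4°

Substitute s = j1556:
Numerator: 500(j1556) + 5000 = 5000 + j778000
Denominator: (j1556) + 500 = 500 + j1556
|N| = √(5000² + 778000²) ≈ 7.7802e+05, ∠N ≈ 89.63°
|D| = √(500² + 1556²) ≈ 1634.4, ∠D ≈ 72.19°
∠L = 89.63° − 72.19° = 17.44°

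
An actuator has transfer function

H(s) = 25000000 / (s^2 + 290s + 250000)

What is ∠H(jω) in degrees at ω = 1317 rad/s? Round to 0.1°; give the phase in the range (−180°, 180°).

At s = jω = j1317:
quadratic: (j1317)² + 290·j1317 + 250000 = -1484489 + j381930 → |·| ≈ 1.5328e+06, ∠ ≈ 165.57°
∠H = 0.00° − 165.57° = -165.57°

-165.6°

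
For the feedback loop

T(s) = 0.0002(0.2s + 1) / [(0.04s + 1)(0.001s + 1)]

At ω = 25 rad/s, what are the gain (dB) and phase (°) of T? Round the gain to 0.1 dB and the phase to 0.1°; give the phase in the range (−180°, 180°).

-62.8 dB, 32.3°

At ω = 25 rad/s:
zero (1 + j25·0.2) = 1 + j5 → |·| ≈ 5.099, ∠ ≈ 78.69°
pole (1 + j25·0.04) = 1 + j1 → |·| ≈ 1.4142, ∠ ≈ 45.00°
pole (1 + j25·0.001) = 1 + j0.025 → |·| ≈ 1.0003, ∠ ≈ 1.43°
|T| = 0.0002 · 5.099 / (1.4142 · 1.0003) ≈ 0.0007209
Gain = 20 log₁₀(0.0007209) ≈ -62.84 dB
∠T = (78.69°) − (45.00° + 1.43°) = 32.26°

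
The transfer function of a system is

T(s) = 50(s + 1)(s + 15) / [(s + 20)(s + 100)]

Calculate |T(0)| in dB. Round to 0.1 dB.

-8.5 dB

T(0) = 50·1·15 / (20·100) = 0.375
20 log₁₀(0.375) ≈ -8.52 dB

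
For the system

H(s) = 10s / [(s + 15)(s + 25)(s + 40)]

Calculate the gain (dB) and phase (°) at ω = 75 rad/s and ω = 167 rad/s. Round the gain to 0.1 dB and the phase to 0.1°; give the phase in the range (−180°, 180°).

ω = 75: -56.7 dB, -122.2°; ω = 167: -69.3 dB, -152.9°

At s = jω = j75:
zero at origin: s = j75 → |·| = 75, ∠ = 90.00°
pole (s+15): 15 + j75 → |·| = √(15²+75²) = √5850 ≈ 76.485, ∠ = arctan(75/15) ≈ 78.69°
pole (s+25): 25 + j75 → |·| = √(25²+75²) = √6250 ≈ 79.057, ∠ = arctan(75/25) ≈ 71.57°
pole (s+40): 40 + j75 → |·| = √(40²+75²) = √7225 ≈ 85, ∠ = arctan(75/40) ≈ 61.93°
|H| = 10 · 75 / 5.1397e+05 ≈ 0.0014592
Gain = 20 log₁₀(0.0014592) ≈ -56.72 dB
∠H = 90.00° − 212.19° = -122.19°

At s = jω = j167:
zero at origin: s = j167 → |·| = 167, ∠ = 90.00°
pole (s+15): 15 + j167 → |·| = √(15²+167²) = √28114 ≈ 167.67, ∠ = arctan(167/15) ≈ 84.87°
pole (s+25): 25 + j167 → |·| = √(25²+167²) = √28514 ≈ 168.86, ∠ = arctan(167/25) ≈ 81.49°
pole (s+40): 40 + j167 → |·| = √(40²+167²) = √29489 ≈ 171.72, ∠ = arctan(167/40) ≈ 76.53°
|H| = 10 · 167 / 4.8619e+06 ≈ 0.00034349
Gain = 20 log₁₀(0.00034349) ≈ -69.28 dB
∠H = 90.00° − 242.89° = -152.89°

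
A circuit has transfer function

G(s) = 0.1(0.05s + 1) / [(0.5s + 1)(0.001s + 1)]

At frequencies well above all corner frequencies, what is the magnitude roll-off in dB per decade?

Each pole contributes −20 dB/decade at high frequency; each zero contributes +20 dB/decade.
Net: 1 zero(s) − 2 pole(s) → -20 dB/decade.

-20 dB/decade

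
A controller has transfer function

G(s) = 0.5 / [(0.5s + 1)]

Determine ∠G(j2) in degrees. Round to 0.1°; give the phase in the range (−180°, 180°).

At ω = 2 rad/s:
pole (1 + j2·0.5) = 1 + j1 → |·| ≈ 1.4142, ∠ ≈ 45.00°
∠G = (0°) − (45.00°) = -45.00°

-45.0°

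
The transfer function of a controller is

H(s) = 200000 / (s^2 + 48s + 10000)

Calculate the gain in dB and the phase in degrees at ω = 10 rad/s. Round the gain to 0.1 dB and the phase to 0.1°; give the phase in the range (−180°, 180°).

At s = jω = j10:
quadratic: (j10)² + 48·j10 + 10000 = 9900 + j480 → |·| ≈ 9911.6, ∠ ≈ 2.78°
|H| = 200000 / 9911.6 ≈ 20.178
Gain = 20 log₁₀(20.178) ≈ 26.10 dB
∠H = 0.00° − 2.78° = -2.78°

26.1 dB, -2.8°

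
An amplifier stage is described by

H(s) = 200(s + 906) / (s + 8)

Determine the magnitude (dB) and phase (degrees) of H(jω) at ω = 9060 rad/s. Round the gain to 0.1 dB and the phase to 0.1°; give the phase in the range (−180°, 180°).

46.1 dB, -5.7°

At s = jω = j9060:
zero (s+906): 906 + j9060 → |·| = √(906²+9060²) = √82904436 ≈ 9105.2, ∠ = arctan(9060/906) ≈ 84.29°
pole (s+8): 8 + j9060 → |·| = √(8²+9060²) = √82083664 ≈ 9060, ∠ = arctan(9060/8) ≈ 89.95°
|H| = 200 · 9105.2 / 9060 ≈ 201
Gain = 20 log₁₀(201) ≈ 46.06 dB
∠H = 84.29° − 89.95° = -5.66°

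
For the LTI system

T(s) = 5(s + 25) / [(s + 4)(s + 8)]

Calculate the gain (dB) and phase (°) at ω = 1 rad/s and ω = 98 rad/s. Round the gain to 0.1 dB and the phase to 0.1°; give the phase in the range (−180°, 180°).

At s = jω = j1:
zero (s+25): 25 + j1 → |·| = √(25²+1²) = √626 ≈ 25.02, ∠ = arctan(1/25) ≈ 2.29°
pole (s+4): 4 + j1 → |·| = √(4²+1²) = √17 ≈ 4.1231, ∠ = arctan(1/4) ≈ 14.04°
pole (s+8): 8 + j1 → |·| = √(8²+1²) = √65 ≈ 8.0623, ∠ = arctan(1/8) ≈ 7.13°
|T| = 5 · 25.02 / 33.242 ≈ 3.7633
Gain = 20 log₁₀(3.7633) ≈ 11.51 dB
∠T = 2.29° − 21.17° = -18.88°

At s = jω = j98:
zero (s+25): 25 + j98 → |·| = √(25²+98²) = √10229 ≈ 101.14, ∠ = arctan(98/25) ≈ 75.69°
pole (s+4): 4 + j98 → |·| = √(4²+98²) = √9620 ≈ 98.082, ∠ = arctan(98/4) ≈ 87.66°
pole (s+8): 8 + j98 → |·| = √(8²+98²) = √9668 ≈ 98.326, ∠ = arctan(98/8) ≈ 85.33°
|T| = 5 · 101.14 / 9644 ≈ 0.052437
Gain = 20 log₁₀(0.052437) ≈ -25.61 dB
∠T = 75.69° − 172.99° = -97.30°

ω = 1: 11.5 dB, -18.9°; ω = 98: -25.6 dB, -97.3°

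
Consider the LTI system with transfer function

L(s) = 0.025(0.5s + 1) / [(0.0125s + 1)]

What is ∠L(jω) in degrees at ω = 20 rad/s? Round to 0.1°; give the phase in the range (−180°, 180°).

At ω = 20 rad/s:
zero (1 + j20·0.5) = 1 + j10 → |·| ≈ 10.05, ∠ ≈ 84.29°
pole (1 + j20·0.0125) = 1 + j0.25 → |·| ≈ 1.0308, ∠ ≈ 14.04°
∠L = (84.29°) − (14.04°) = 70.25°

70.3°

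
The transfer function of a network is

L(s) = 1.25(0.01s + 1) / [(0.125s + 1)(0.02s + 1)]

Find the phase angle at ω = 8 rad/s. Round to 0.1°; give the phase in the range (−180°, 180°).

At ω = 8 rad/s:
zero (1 + j8·0.01) = 1 + j0.08 → |·| ≈ 1.0032, ∠ ≈ 4.57°
pole (1 + j8·0.125) = 1 + j1 → |·| ≈ 1.4142, ∠ ≈ 45.00°
pole (1 + j8·0.02) = 1 + j0.16 → |·| ≈ 1.0127, ∠ ≈ 9.09°
∠L = (4.57°) − (45.00° + 9.09°) = -49.52°

-49.5°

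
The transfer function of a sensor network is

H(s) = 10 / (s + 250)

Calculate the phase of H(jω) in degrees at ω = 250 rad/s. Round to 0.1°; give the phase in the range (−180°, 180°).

Substitute s = j250:
Numerator: 10 = 10 + j0
Denominator: (j250) + 250 = 250 + j250
|N| = √(10² + 0²) ≈ 10, ∠N ≈ 0.00°
|D| = √(250² + 250²) ≈ 353.55, ∠D ≈ 45.00°
∠H = 0.00° − 45.00° = -45.00°

-45.0°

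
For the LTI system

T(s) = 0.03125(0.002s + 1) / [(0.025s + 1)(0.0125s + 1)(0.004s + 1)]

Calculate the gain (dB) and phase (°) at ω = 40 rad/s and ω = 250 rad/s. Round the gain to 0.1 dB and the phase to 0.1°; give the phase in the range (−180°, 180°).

ω = 40: -34.2 dB, -76.1°; ω = 250: -58.5 dB, -171.6°

At ω = 40 rad/s:
zero (1 + j40·0.002) = 1 + j0.08 → |·| ≈ 1.0032, ∠ ≈ 4.57°
pole (1 + j40·0.025) = 1 + j1 → |·| ≈ 1.4142, ∠ ≈ 45.00°
pole (1 + j40·0.0125) = 1 + j0.5 → |·| ≈ 1.118, ∠ ≈ 26.57°
pole (1 + j40·0.004) = 1 + j0.16 → |·| ≈ 1.0127, ∠ ≈ 9.09°
|T| = 0.03125 · 1.0032 / (1.4142 · 1.118 · 1.0127) ≈ 0.01958
Gain = 20 log₁₀(0.01958) ≈ -34.16 dB
∠T = (4.57°) − (45.00° + 26.57° + 9.09°) = -76.09°

At ω = 250 rad/s:
zero (1 + j250·0.002) = 1 + j0.5 → |·| ≈ 1.118, ∠ ≈ 26.57°
pole (1 + j250·0.025) = 1 + j6.25 → |·| ≈ 6.3295, ∠ ≈ 80.91°
pole (1 + j250·0.0125) = 1 + j3.125 → |·| ≈ 3.2811, ∠ ≈ 72.26°
pole (1 + j250·0.004) = 1 + j1 → |·| ≈ 1.4142, ∠ ≈ 45.00°
|T| = 0.03125 · 1.118 / (6.3295 · 3.2811 · 1.4142) ≈ 0.0011896
Gain = 20 log₁₀(0.0011896) ≈ -58.49 dB
∠T = (26.57°) − (80.91° + 72.26° + 45.00°) = -171.60°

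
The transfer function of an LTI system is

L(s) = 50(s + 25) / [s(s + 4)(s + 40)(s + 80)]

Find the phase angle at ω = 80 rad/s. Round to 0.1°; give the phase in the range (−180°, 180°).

At s = jω = j80:
zero (s+25): 25 + j80 → |·| = √(25²+80²) = √7025 ≈ 83.815, ∠ = arctan(80/25) ≈ 72.65°
pole (s+4): 4 + j80 → |·| = √(4²+80²) = √6416 ≈ 80.1, ∠ = arctan(80/4) ≈ 87.14°
pole (s+40): 40 + j80 → |·| = √(40²+80²) = √8000 ≈ 89.443, ∠ = arctan(80/40) ≈ 63.43°
pole (s+80): 80 + j80 → |·| = √(80²+80²) = √12800 ≈ 113.14, ∠ = arctan(80/80) ≈ 45.00°
pole at origin: |s| = 80, ∠ = 90.00° (in denominator)
∠L = 72.65° − 285.57° = -212.92° ≡ 147.08° (principal value)

147.1°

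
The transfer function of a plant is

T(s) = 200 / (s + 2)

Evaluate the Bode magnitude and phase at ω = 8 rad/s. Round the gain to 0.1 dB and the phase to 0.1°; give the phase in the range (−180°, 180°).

Substitute s = j8:
Numerator: 200 = 200 + j0
Denominator: (j8) + 2 = 2 + j8
|N| = √(200² + 0²) ≈ 200, ∠N ≈ 0.00°
|D| = √(2² + 8²) ≈ 8.2462, ∠D ≈ 75.96°
|T| = 200 / 8.2462 ≈ 24.254
Gain = 20 log₁₀(24.254) ≈ 27.70 dB
∠T = 0.00° − 75.96° = -75.96°

27.7 dB, -76.0°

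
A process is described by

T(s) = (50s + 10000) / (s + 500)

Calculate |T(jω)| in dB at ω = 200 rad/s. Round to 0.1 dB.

28.4 dB

Substitute s = j200:
Numerator: 50(j200) + 10000 = 10000 + j10000
Denominator: (j200) + 500 = 500 + j200
|N| = √(10000² + 10000²) ≈ 14142, ∠N ≈ 45.00°
|D| = √(500² + 200²) ≈ 538.52, ∠D ≈ 21.80°
|T| = 14142 / 538.52 ≈ 26.261
Gain = 20 log₁₀(26.261) ≈ 28.39 dB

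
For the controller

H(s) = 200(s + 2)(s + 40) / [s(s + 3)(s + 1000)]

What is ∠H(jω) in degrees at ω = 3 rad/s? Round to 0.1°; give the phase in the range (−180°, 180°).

At s = jω = j3:
zero (s+2): 2 + j3 → |·| = √(2²+3²) = √13 ≈ 3.6056, ∠ = arctan(3/2) ≈ 56.31°
zero (s+40): 40 + j3 → |·| = √(40²+3²) = √1609 ≈ 40.112, ∠ = arctan(3/40) ≈ 4.29°
pole (s+3): 3 + j3 → |·| = √(3²+3²) = √18 ≈ 4.2426, ∠ = arctan(3/3) ≈ 45.00°
pole (s+1000): 1000 + j3 → |·| = √(1000²+3²) = √1000009 ≈ 1000, ∠ = arctan(3/1000) ≈ 0.17°
pole at origin: |s| = 3, ∠ = 90.00° (in denominator)
∠H = 60.60° − 135.17° = -74.57°

-74.6°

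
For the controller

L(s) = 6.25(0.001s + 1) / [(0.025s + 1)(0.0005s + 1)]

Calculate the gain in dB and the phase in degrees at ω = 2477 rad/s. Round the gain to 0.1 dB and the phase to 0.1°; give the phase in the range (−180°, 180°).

-15.4 dB, -72.1°

At ω = 2477 rad/s:
zero (1 + j2477·0.001) = 1 + j2.477 → |·| ≈ 2.6712, ∠ ≈ 68.02°
pole (1 + j2477·0.025) = 1 + j61.925 → |·| ≈ 61.933, ∠ ≈ 89.07°
pole (1 + j2477·0.0005) = 1 + j1.2385 → |·| ≈ 1.5918, ∠ ≈ 51.08°
|L| = 6.25 · 2.6712 / (61.933 · 1.5918) ≈ 0.16935
Gain = 20 log₁₀(0.16935) ≈ -15.42 dB
∠L = (68.02°) − (89.07° + 51.08°) = -72.13°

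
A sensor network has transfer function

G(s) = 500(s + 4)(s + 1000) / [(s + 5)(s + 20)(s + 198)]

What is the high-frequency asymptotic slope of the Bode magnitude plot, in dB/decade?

-20 dB/decade

Each pole contributes −20 dB/decade at high frequency; each zero contributes +20 dB/decade.
Net: 2 zero(s) − 3 pole(s) → -20 dB/decade.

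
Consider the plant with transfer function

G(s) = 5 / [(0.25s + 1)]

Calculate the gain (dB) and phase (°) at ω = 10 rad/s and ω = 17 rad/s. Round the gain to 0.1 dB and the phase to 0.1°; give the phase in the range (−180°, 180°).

ω = 10: 5.4 dB, -68.2°; ω = 17: 1.2 dB, -76.8°

At ω = 10 rad/s:
pole (1 + j10·0.25) = 1 + j2.5 → |·| ≈ 2.6926, ∠ ≈ 68.20°
|G| = 5 · 1 / (2.6926) ≈ 1.8569
Gain = 20 log₁₀(1.8569) ≈ 5.38 dB
∠G = (0°) − (68.20°) = -68.20°

At ω = 17 rad/s:
pole (1 + j17·0.25) = 1 + j4.25 → |·| ≈ 4.3661, ∠ ≈ 76.76°
|G| = 5 · 1 / (4.3661) ≈ 1.1452
Gain = 20 log₁₀(1.1452) ≈ 1.18 dB
∠G = (0°) − (76.76°) = -76.76°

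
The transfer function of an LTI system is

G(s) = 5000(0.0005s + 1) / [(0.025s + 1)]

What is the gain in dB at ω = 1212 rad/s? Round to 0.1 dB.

At ω = 1212 rad/s:
zero (1 + j1212·0.0005) = 1 + j0.606 → |·| ≈ 1.1693, ∠ ≈ 31.22°
pole (1 + j1212·0.025) = 1 + j30.3 → |·| ≈ 30.316, ∠ ≈ 88.11°
|G| = 5000 · 1.1693 / (30.316) ≈ 192.85
Gain = 20 log₁₀(192.85) ≈ 45.70 dB

45.7 dB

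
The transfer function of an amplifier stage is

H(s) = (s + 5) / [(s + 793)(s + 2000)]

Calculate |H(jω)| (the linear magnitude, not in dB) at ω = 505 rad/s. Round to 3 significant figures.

At s = jω = j505:
zero (s+5): 5 + j505 → |·| = √(5²+505²) = √255050 ≈ 505.02, ∠ = arctan(505/5) ≈ 89.43°
pole (s+793): 793 + j505 → |·| = √(793²+505²) = √883874 ≈ 940.15, ∠ = arctan(505/793) ≈ 32.49°
pole (s+2000): 2000 + j505 → |·| = √(2000²+505²) = √4255025 ≈ 2062.8, ∠ = arctan(505/2000) ≈ 14.17°
|H| = 1 · 505.02 / 1.9393e+06 ≈ 0.00026041

0.000260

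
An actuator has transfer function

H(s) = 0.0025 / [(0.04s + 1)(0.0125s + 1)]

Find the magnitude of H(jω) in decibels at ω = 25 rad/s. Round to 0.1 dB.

-55.5 dB

At ω = 25 rad/s:
pole (1 + j25·0.04) = 1 + j1 → |·| ≈ 1.4142, ∠ ≈ 45.00°
pole (1 + j25·0.0125) = 1 + j0.3125 → |·| ≈ 1.0477, ∠ ≈ 17.35°
|H| = 0.0025 · 1 / (1.4142 · 1.0477) ≈ 0.0016873
Gain = 20 log₁₀(0.0016873) ≈ -55.46 dB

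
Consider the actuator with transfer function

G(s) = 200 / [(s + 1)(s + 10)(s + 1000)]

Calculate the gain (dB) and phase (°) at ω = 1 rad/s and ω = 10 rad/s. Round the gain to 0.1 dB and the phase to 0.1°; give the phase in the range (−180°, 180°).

At s = jω = j1:
pole (s+1): 1 + j1 → |·| = √(1²+1²) = √2 ≈ 1.4142, ∠ = arctan(1/1) ≈ 45.00°
pole (s+10): 10 + j1 → |·| = √(10²+1²) = √101 ≈ 10.05, ∠ = arctan(1/10) ≈ 5.71°
pole (s+1000): 1000 + j1 → |·| = √(1000²+1²) = √1000001 ≈ 1000, ∠ = arctan(1/1000) ≈ 0.06°
|G| = 200 / 14213 ≈ 0.014072
Gain = 20 log₁₀(0.014072) ≈ -37.03 dB
∠G = 0.00° − 50.77° = -50.77°

At s = jω = j10:
pole (s+1): 1 + j10 → |·| = √(1²+10²) = √101 ≈ 10.05, ∠ = arctan(10/1) ≈ 84.29°
pole (s+10): 10 + j10 → |·| = √(10²+10²) = √200 ≈ 14.142, ∠ = arctan(10/10) ≈ 45.00°
pole (s+1000): 1000 + j10 → |·| = √(1000²+10²) = √1000100 ≈ 1000, ∠ = arctan(10/1000) ≈ 0.57°
|G| = 200 / 1.4213e+05 ≈ 0.0014072
Gain = 20 log₁₀(0.0014072) ≈ -57.03 dB
∠G = 0.00° − 129.86° = -129.86°

ω = 1: -37.0 dB, -50.8°; ω = 10: -57.0 dB, -129.9°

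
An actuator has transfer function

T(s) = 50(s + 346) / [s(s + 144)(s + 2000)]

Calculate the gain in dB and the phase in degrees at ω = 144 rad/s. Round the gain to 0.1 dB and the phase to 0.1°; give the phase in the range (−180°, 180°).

At s = jω = j144:
zero (s+346): 346 + j144 → |·| = √(346²+144²) = √140452 ≈ 374.77, ∠ = arctan(144/346) ≈ 22.60°
pole (s+144): 144 + j144 → |·| = √(144²+144²) = √41472 ≈ 203.65, ∠ = arctan(144/144) ≈ 45.00°
pole (s+2000): 2000 + j144 → |·| = √(2000²+144²) = √4020736 ≈ 2005.2, ∠ = arctan(144/2000) ≈ 4.12°
pole at origin: |s| = 144, ∠ = 90.00° (in denominator)
|T| = 50 · 374.77 / 5.8804e+07 ≈ 0.00031866
Gain = 20 log₁₀(0.00031866) ≈ -69.93 dB
∠T = 22.60° − 139.12° = -116.52°

-69.9 dB, -116.5°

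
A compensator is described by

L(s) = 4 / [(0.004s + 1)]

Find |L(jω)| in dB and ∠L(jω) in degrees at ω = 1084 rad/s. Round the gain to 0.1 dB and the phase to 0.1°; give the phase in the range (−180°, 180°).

-0.9 dB, -77.0°

At ω = 1084 rad/s:
pole (1 + j1084·0.004) = 1 + j4.336 → |·| ≈ 4.4498, ∠ ≈ 77.01°
|L| = 4 · 1 / (4.4498) ≈ 0.89892
Gain = 20 log₁₀(0.89892) ≈ -0.93 dB
∠L = (0°) − (77.01°) = -77.01°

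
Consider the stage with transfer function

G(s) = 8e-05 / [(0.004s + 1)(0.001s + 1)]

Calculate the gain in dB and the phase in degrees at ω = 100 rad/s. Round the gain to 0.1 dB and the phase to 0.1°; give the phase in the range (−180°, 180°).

At ω = 100 rad/s:
pole (1 + j100·0.004) = 1 + j0.4 → |·| ≈ 1.077, ∠ ≈ 21.80°
pole (1 + j100·0.001) = 1 + j0.1 → |·| ≈ 1.005, ∠ ≈ 5.71°
|G| = 8e-05 · 1 / (1.077 · 1.005) ≈ 7.3911e-05
Gain = 20 log₁₀(7.3911e-05) ≈ -82.63 dB
∠G = (0°) − (21.80° + 5.71°) = -27.51°

-82.6 dB, -27.5°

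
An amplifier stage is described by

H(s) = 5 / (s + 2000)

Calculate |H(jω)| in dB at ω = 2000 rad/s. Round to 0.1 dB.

At s = jω = j2000:
pole (s+2000): 2000 + j2000 → |·| = √(2000²+2000²) = √8000000 ≈ 2828.4, ∠ = arctan(2000/2000) ≈ 45.00°
|H| = 5 / 2828.4 ≈ 0.0017678
Gain = 20 log₁₀(0.0017678) ≈ -55.05 dB

-55.1 dB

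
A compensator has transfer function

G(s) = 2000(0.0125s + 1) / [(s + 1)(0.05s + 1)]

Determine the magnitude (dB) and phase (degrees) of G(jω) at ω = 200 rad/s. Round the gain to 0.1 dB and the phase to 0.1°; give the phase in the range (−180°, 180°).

At ω = 200 rad/s:
zero (1 + j200·0.0125) = 1 + j2.5 → |·| ≈ 2.6926, ∠ ≈ 68.20°
pole (1 + j200·1) = 1 + j200 → |·| ≈ 200, ∠ ≈ 89.71°
pole (1 + j200·0.05) = 1 + j10 → |·| ≈ 10.05, ∠ ≈ 84.29°
|G| = 2000 · 2.6926 / (200 · 10.05) ≈ 2.6792
Gain = 20 log₁₀(2.6792) ≈ 8.56 dB
∠G = (68.20°) − (89.71° + 84.29°) = -105.80°

8.6 dB, -105.8°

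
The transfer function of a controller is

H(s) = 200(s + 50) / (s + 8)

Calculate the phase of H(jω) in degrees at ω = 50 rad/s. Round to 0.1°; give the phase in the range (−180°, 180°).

-35.9°

At s = jω = j50:
zero (s+50): 50 + j50 → |·| = √(50²+50²) = √5000 ≈ 70.711, ∠ = arctan(50/50) ≈ 45.00°
pole (s+8): 8 + j50 → |·| = √(8²+50²) = √2564 ≈ 50.636, ∠ = arctan(50/8) ≈ 80.91°
∠H = 45.00° − 80.91° = -35.91°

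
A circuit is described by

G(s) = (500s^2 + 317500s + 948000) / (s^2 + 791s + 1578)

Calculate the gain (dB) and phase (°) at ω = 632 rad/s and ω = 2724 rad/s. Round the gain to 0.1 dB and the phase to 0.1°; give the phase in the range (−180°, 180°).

Substitute s = j632:
Numerator: 500(j632)^2 + 317500(j632) + 948000 = -198764000 + j200660000
Denominator: (j632)^2 + 791(j632) + 1578 = -397846 + j499912
|N| = √(198764000² + 200660000²) ≈ 2.8244e+08, ∠N ≈ 134.73°
|D| = √(397846² + 499912²) ≈ 6.389e+05, ∠D ≈ 128.51°
|G| = 2.8244e+08 / 6.389e+05 ≈ 442.07
Gain = 20 log₁₀(442.07) ≈ 52.91 dB
∠G = 134.73° − 128.51° = 6.22°

Substitute s = j2724:
Numerator: 500(j2724)^2 + 317500(j2724) + 948000 = -3709140000 + j864870000
Denominator: (j2724)^2 + 791(j2724) + 1578 = -7418598 + j2154684
|N| = √(3709140000² + 864870000²) ≈ 3.8086e+09, ∠N ≈ 166.87°
|D| = √(7418598² + 2154684²) ≈ 7.7252e+06, ∠D ≈ 163.80°
|G| = 3.8086e+09 / 7.7252e+06 ≈ 493.01
Gain = 20 log₁₀(493.01) ≈ 53.86 dB
∠G = 166.87° − 163.80° = 3.07°

ω = 632: 52.9 dB, 6.2°; ω = 2724: 53.9 dB, 3.1°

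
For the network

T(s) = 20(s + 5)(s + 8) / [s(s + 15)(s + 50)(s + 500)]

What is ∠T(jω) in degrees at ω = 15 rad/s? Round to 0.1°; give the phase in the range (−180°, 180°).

At s = jω = j15:
zero (s+5): 5 + j15 → |·| = √(5²+15²) = √250 ≈ 15.811, ∠ = arctan(15/5) ≈ 71.57°
zero (s+8): 8 + j15 → |·| = √(8²+15²) = √289 ≈ 17, ∠ = arctan(15/8) ≈ 61.93°
pole (s+15): 15 + j15 → |·| = √(15²+15²) = √450 ≈ 21.213, ∠ = arctan(15/15) ≈ 45.00°
pole (s+50): 50 + j15 → |·| = √(50²+15²) = √2725 ≈ 52.202, ∠ = arctan(15/50) ≈ 16.70°
pole (s+500): 500 + j15 → |·| = √(500²+15²) = √250225 ≈ 500.22, ∠ = arctan(15/500) ≈ 1.72°
pole at origin: |s| = 15, ∠ = 90.00° (in denominator)
∠T = 133.50° − 153.42° = -19.92°

-19.9°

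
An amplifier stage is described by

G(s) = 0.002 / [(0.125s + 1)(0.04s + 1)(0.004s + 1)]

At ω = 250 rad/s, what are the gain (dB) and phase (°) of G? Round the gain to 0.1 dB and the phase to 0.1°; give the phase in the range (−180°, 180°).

At ω = 250 rad/s:
pole (1 + j250·0.125) = 1 + j31.25 → |·| ≈ 31.266, ∠ ≈ 88.17°
pole (1 + j250·0.04) = 1 + j10 → |·| ≈ 10.05, ∠ ≈ 84.29°
pole (1 + j250·0.004) = 1 + j1 → |·| ≈ 1.4142, ∠ ≈ 45.00°
|G| = 0.002 · 1 / (31.266 · 10.05 · 1.4142) ≈ 4.5007e-06
Gain = 20 log₁₀(4.5007e-06) ≈ -106.93 dB
∠G = (0°) − (88.17° + 84.29° + 45.00°) = -217.46° ≡ 142.54° (principal value)

-106.9 dB, 142.5°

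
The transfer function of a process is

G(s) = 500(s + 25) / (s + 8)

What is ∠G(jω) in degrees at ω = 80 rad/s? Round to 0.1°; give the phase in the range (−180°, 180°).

At s = jω = j80:
zero (s+25): 25 + j80 → |·| = √(25²+80²) = √7025 ≈ 83.815, ∠ = arctan(80/25) ≈ 72.65°
pole (s+8): 8 + j80 → |·| = √(8²+80²) = √6464 ≈ 80.399, ∠ = arctan(80/8) ≈ 84.29°
∠G = 72.65° − 84.29° = -11.64°

-11.6°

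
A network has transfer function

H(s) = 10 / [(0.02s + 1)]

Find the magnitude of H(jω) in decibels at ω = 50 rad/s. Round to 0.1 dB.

17.0 dB

At ω = 50 rad/s:
pole (1 + j50·0.02) = 1 + j1 → |·| ≈ 1.4142, ∠ ≈ 45.00°
|H| = 10 · 1 / (1.4142) ≈ 7.0711
Gain = 20 log₁₀(7.0711) ≈ 16.99 dB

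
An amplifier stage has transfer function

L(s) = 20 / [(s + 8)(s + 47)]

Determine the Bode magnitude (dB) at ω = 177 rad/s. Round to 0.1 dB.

-64.2 dB

At s = jω = j177:
pole (s+8): 8 + j177 → |·| = √(8²+177²) = √31393 ≈ 177.18, ∠ = arctan(177/8) ≈ 87.41°
pole (s+47): 47 + j177 → |·| = √(47²+177²) = √33538 ≈ 183.13, ∠ = arctan(177/47) ≈ 75.13°
|L| = 20 / 32447 ≈ 0.00061639
Gain = 20 log₁₀(0.00061639) ≈ -64.20 dB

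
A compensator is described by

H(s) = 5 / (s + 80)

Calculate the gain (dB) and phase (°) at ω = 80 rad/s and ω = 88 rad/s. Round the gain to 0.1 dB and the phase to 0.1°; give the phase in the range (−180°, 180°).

ω = 80: -27.1 dB, -45.0°; ω = 88: -27.5 dB, -47.7°

At s = jω = j80:
pole (s+80): 80 + j80 → |·| = √(80²+80²) = √12800 ≈ 113.14, ∠ = arctan(80/80) ≈ 45.00°
|H| = 5 / 113.14 ≈ 0.044193
Gain = 20 log₁₀(0.044193) ≈ -27.09 dB
∠H = 0.00° − 45.00° = -45.00°

At s = jω = j88:
pole (s+80): 80 + j88 → |·| = √(80²+88²) = √14144 ≈ 118.93, ∠ = arctan(88/80) ≈ 47.73°
|H| = 5 / 118.93 ≈ 0.042042
Gain = 20 log₁₀(0.042042) ≈ -27.53 dB
∠H = 0.00° − 47.73° = -47.73°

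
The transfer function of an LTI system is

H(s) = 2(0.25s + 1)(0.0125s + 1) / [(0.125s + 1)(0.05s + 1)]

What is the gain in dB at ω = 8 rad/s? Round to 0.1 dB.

9.4 dB

At ω = 8 rad/s:
zero (1 + j8·0.25) = 1 + j2 → |·| ≈ 2.2361, ∠ ≈ 63.43°
zero (1 + j8·0.0125) = 1 + j0.1 → |·| ≈ 1.005, ∠ ≈ 5.71°
pole (1 + j8·0.125) = 1 + j1 → |·| ≈ 1.4142, ∠ ≈ 45.00°
pole (1 + j8·0.05) = 1 + j0.4 → |·| ≈ 1.077, ∠ ≈ 21.80°
|H| = 2 · 2.2361 · 1.005 / (1.4142 · 1.077) ≈ 2.9509
Gain = 20 log₁₀(2.9509) ≈ 9.40 dB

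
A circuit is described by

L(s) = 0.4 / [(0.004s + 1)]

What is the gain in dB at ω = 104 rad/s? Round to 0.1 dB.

At ω = 104 rad/s:
pole (1 + j104·0.004) = 1 + j0.416 → |·| ≈ 1.0831, ∠ ≈ 22.59°
|L| = 0.4 · 1 / (1.0831) ≈ 0.36931
Gain = 20 log₁₀(0.36931) ≈ -8.65 dB

-8.7 dB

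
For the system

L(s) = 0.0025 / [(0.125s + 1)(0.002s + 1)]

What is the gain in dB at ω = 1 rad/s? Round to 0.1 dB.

At ω = 1 rad/s:
pole (1 + j1·0.125) = 1 + j0.125 → |·| ≈ 1.0078, ∠ ≈ 7.13°
pole (1 + j1·0.002) = 1 + j0.002 → |·| ≈ 1, ∠ ≈ 0.11°
|L| = 0.0025 · 1 / (1.0078 · 1) ≈ 0.0024807
Gain = 20 log₁₀(0.0024807) ≈ -52.11 dB

-52.1 dB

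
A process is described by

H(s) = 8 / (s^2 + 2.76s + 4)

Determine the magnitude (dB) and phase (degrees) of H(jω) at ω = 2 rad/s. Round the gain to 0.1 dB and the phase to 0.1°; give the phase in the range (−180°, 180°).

3.2 dB, -90.0°

At s = jω = j2:
quadratic: (j2)² + 2.76·j2 + 4 = 0 + j5.52 → |·| ≈ 5.52, ∠ ≈ 90.00°
|H| = 8 / 5.52 ≈ 1.4493
Gain = 20 log₁₀(1.4493) ≈ 3.22 dB
∠H = 0.00° − 90.00° = -90.00°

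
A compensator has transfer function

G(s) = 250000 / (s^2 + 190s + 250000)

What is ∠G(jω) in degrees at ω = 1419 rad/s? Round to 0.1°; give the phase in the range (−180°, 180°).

At s = jω = j1419:
quadratic: (j1419)² + 190·j1419 + 250000 = -1763561 + j269610 → |·| ≈ 1.7841e+06, ∠ ≈ 171.31°
∠G = 0.00° − 171.31° = -171.31°

-171.3°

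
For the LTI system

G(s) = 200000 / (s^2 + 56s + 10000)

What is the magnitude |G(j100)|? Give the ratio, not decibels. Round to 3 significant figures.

35.7

At s = jω = j100:
quadratic: (j100)² + 56·j100 + 10000 = 0 + j5600 → |·| ≈ 5600, ∠ ≈ 90.00°
|G| = 200000 / 5600 ≈ 35.714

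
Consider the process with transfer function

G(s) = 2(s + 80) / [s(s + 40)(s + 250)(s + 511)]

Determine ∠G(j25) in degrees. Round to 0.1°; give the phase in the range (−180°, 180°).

At s = jω = j25:
zero (s+80): 80 + j25 → |·| = √(80²+25²) = √7025 ≈ 83.815, ∠ = arctan(25/80) ≈ 17.35°
pole (s+40): 40 + j25 → |·| = √(40²+25²) = √2225 ≈ 47.17, ∠ = arctan(25/40) ≈ 32.01°
pole (s+250): 250 + j25 → |·| = √(250²+25²) = √63125 ≈ 251.25, ∠ = arctan(25/250) ≈ 5.71°
pole (s+511): 511 + j25 → |·| = √(511²+25²) = √261746 ≈ 511.61, ∠ = arctan(25/511) ≈ 2.80°
pole at origin: |s| = 25, ∠ = 90.00° (in denominator)
∠G = 17.35° − 130.52° = -113.17°

-113.2°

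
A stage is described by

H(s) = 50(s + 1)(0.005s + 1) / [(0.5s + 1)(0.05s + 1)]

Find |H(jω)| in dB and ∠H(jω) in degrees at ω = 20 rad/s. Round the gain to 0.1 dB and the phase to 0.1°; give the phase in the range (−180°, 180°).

At ω = 20 rad/s:
zero (1 + j20·1) = 1 + j20 → |·| ≈ 20.025, ∠ ≈ 87.14°
zero (1 + j20·0.005) = 1 + j0.1 → |·| ≈ 1.005, ∠ ≈ 5.71°
pole (1 + j20·0.5) = 1 + j10 → |·| ≈ 10.05, ∠ ≈ 84.29°
pole (1 + j20·0.05) = 1 + j1 → |·| ≈ 1.4142, ∠ ≈ 45.00°
|H| = 50 · 20.025 · 1.005 / (10.05 · 1.4142) ≈ 70.8
Gain = 20 log₁₀(70.8) ≈ 37.00 dB
∠H = (87.14° + 5.71°) − (84.29° + 45.00°) = -36.44°

37.0 dB, -36.4°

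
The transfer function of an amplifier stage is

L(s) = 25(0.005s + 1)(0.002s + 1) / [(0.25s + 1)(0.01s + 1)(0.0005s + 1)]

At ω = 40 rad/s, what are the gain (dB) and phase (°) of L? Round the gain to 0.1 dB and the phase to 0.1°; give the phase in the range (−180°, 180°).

7.5 dB, -91.4°

At ω = 40 rad/s:
zero (1 + j40·0.005) = 1 + j0.2 → |·| ≈ 1.0198, ∠ ≈ 11.31°
zero (1 + j40·0.002) = 1 + j0.08 → |·| ≈ 1.0032, ∠ ≈ 4.57°
pole (1 + j40·0.25) = 1 + j10 → |·| ≈ 10.05, ∠ ≈ 84.29°
pole (1 + j40·0.01) = 1 + j0.4 → |·| ≈ 1.077, ∠ ≈ 21.80°
pole (1 + j40·0.0005) = 1 + j0.02 → |·| ≈ 1.0002, ∠ ≈ 1.15°
|L| = 25 · 1.0198 · 1.0032 / (10.05 · 1.077 · 1.0002) ≈ 2.3625
Gain = 20 log₁₀(2.3625) ≈ 7.47 dB
∠L = (11.31° + 4.57°) − (84.29° + 21.80° + 1.15°) = -91.36°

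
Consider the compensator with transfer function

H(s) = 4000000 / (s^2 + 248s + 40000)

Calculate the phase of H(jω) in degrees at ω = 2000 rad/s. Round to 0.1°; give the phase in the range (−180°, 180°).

At s = jω = j2000:
quadratic: (j2000)² + 248·j2000 + 40000 = -3960000 + j496000 → |·| ≈ 3.9909e+06, ∠ ≈ 172.86°
∠H = 0.00° − 172.86° = -172.86°

-172.9°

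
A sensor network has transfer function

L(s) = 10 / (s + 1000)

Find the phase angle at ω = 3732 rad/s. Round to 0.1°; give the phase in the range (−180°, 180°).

-75.0°

Substitute s = j3732:
Numerator: 10 = 10 + j0
Denominator: (j3732) + 1000 = 1000 + j3732
|N| = √(10² + 0²) ≈ 10, ∠N ≈ 0.00°
|D| = √(1000² + 3732²) ≈ 3863.7, ∠D ≈ 75.00°
∠L = 0.00° − 75.00° = -75.00°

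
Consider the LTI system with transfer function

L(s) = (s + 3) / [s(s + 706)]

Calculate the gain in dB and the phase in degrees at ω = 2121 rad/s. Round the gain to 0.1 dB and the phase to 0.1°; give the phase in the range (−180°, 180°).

-67.0 dB, -71.7°

At s = jω = j2121:
zero (s+3): 3 + j2121 → |·| = √(3²+2121²) = √4498650 ≈ 2121, ∠ = arctan(2121/3) ≈ 89.92°
pole (s+706): 706 + j2121 → |·| = √(706²+2121²) = √4997077 ≈ 2235.4, ∠ = arctan(2121/706) ≈ 71.59°
pole at origin: |s| = 2121, ∠ = 90.00° (in denominator)
|L| = 1 · 2121 / 4.7413e+06 ≈ 0.00044735
Gain = 20 log₁₀(0.00044735) ≈ -66.99 dB
∠L = 89.92° − 161.59° = -71.67°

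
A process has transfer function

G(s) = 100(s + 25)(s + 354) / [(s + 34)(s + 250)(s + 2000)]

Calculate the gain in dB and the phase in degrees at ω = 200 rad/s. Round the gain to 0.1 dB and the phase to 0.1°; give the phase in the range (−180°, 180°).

-24.0 dB, -12.4°

At s = jω = j200:
zero (s+25): 25 + j200 → |·| = √(25²+200²) = √40625 ≈ 201.56, ∠ = arctan(200/25) ≈ 82.87°
zero (s+354): 354 + j200 → |·| = √(354²+200²) = √165316 ≈ 406.59, ∠ = arctan(200/354) ≈ 29.47°
pole (s+34): 34 + j200 → |·| = √(34²+200²) = √41156 ≈ 202.87, ∠ = arctan(200/34) ≈ 80.35°
pole (s+250): 250 + j200 → |·| = √(250²+200²) = √102500 ≈ 320.16, ∠ = arctan(200/250) ≈ 38.66°
pole (s+2000): 2000 + j200 → |·| = √(2000²+200²) = √4040000 ≈ 2010, ∠ = arctan(200/2000) ≈ 5.71°
|G| = 100 · 81952 / 1.3055e+08 ≈ 0.062774
Gain = 20 log₁₀(0.062774) ≈ -24.04 dB
∠G = 112.34° − 124.72° = -12.38°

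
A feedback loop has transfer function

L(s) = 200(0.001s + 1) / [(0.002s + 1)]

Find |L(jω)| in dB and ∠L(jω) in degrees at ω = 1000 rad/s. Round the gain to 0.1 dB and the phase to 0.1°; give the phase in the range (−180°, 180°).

At ω = 1000 rad/s:
zero (1 + j1000·0.001) = 1 + j1 → |·| ≈ 1.4142, ∠ ≈ 45.00°
pole (1 + j1000·0.002) = 1 + j2 → |·| ≈ 2.2361, ∠ ≈ 63.43°
|L| = 200 · 1.4142 / (2.2361) ≈ 126.49
Gain = 20 log₁₀(126.49) ≈ 42.04 dB
∠L = (45.00°) − (63.43°) = -18.43°

42.0 dB, -18.4°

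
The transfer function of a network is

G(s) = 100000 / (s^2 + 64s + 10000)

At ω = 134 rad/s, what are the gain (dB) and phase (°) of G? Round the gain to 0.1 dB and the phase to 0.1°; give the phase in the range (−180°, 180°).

At s = jω = j134:
quadratic: (j134)² + 64·j134 + 10000 = -7956 + j8576 → |·| ≈ 11698, ∠ ≈ 132.85°
|G| = 100000 / 11698 ≈ 8.5485
Gain = 20 log₁₀(8.5485) ≈ 18.64 dB
∠G = 0.00° − 132.85° = -132.85°

18.6 dB, -132.9°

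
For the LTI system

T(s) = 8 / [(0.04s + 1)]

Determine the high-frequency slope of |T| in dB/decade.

-20 dB/decade

Each pole contributes −20 dB/decade at high frequency; each zero contributes +20 dB/decade.
Net: 0 zero(s) − 1 pole(s) → -20 dB/decade.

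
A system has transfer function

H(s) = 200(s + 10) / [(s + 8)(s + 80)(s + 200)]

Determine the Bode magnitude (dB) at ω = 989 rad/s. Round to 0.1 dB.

-74.0 dB

At s = jω = j989:
zero (s+10): 10 + j989 → |·| = √(10²+989²) = √978221 ≈ 989.05, ∠ = arctan(989/10) ≈ 89.42°
pole (s+8): 8 + j989 → |·| = √(8²+989²) = √978185 ≈ 989.03, ∠ = arctan(989/8) ≈ 89.54°
pole (s+80): 80 + j989 → |·| = √(80²+989²) = √984521 ≈ 992.23, ∠ = arctan(989/80) ≈ 85.38°
pole (s+200): 200 + j989 → |·| = √(200²+989²) = √1018121 ≈ 1009, ∠ = arctan(989/200) ≈ 78.57°
|H| = 200 · 989.05 / 9.9018e+08 ≈ 0.00019977
Gain = 20 log₁₀(0.00019977) ≈ -73.99 dB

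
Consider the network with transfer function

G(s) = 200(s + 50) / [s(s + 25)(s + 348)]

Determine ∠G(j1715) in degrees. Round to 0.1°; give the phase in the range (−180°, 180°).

-169.4°

At s = jω = j1715:
zero (s+50): 50 + j1715 → |·| = √(50²+1715²) = √2943725 ≈ 1715.7, ∠ = arctan(1715/50) ≈ 88.33°
pole (s+25): 25 + j1715 → |·| = √(25²+1715²) = √2941850 ≈ 1715.2, ∠ = arctan(1715/25) ≈ 89.16°
pole (s+348): 348 + j1715 → |·| = √(348²+1715²) = √3062329 ≈ 1750, ∠ = arctan(1715/348) ≈ 78.53°
pole at origin: |s| = 1715, ∠ = 90.00° (in denominator)
∠G = 88.33° − 257.69° = -169.36°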